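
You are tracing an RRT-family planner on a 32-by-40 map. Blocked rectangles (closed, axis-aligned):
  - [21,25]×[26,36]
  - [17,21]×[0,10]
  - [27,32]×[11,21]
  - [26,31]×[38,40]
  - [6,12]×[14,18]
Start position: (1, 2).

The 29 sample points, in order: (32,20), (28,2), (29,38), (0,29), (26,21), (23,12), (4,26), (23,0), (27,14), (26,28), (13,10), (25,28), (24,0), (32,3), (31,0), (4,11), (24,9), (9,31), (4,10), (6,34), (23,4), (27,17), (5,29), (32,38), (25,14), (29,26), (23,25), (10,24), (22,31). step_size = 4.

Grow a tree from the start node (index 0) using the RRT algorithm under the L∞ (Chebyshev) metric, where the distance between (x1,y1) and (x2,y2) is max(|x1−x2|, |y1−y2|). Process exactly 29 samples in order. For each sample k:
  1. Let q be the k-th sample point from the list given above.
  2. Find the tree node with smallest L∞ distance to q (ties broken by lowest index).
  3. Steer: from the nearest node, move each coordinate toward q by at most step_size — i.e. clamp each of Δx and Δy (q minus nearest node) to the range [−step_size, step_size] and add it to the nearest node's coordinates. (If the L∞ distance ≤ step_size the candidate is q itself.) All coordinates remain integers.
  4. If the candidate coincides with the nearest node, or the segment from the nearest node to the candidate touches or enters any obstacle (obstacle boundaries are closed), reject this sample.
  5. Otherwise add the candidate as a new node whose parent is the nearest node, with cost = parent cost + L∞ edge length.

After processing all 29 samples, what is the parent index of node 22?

Parent of node 22: 20

1. q=(32,20) nearest=0 d=31 new=(5,6) → add node 1 parent=0 cost=4
2. q=(28,2) nearest=1 d=23 new=(9,2) → add node 2 parent=1 cost=8
3. q=(29,38) nearest=1 d=32 new=(9,10) → add node 3 parent=1 cost=8
4. q=(0,29) nearest=3 d=19 new=(5,14) → add node 4 parent=3 cost=12
5. q=(26,21) nearest=3 d=17 new=(13,14) → add node 5 parent=3 cost=12
6. q=(23,12) nearest=5 d=10 new=(17,12) → add node 6 parent=5 cost=16
7. q=(4,26) nearest=4 d=12 new=(4,18) → add node 7 parent=4 cost=16
8. q=(23,0) nearest=6 d=12 new=(21,8) → blocked by [17,21]×[0,10], reject
9. q=(27,14) nearest=6 d=10 new=(21,14) → add node 8 parent=6 cost=20
10. q=(26,28) nearest=5 d=14 new=(17,18) → add node 9 parent=5 cost=16
11. q=(13,10) nearest=3 d=4 new=(13,10) → add node 10 parent=3 cost=12
12. q=(25,28) nearest=9 d=10 new=(21,22) → add node 11 parent=9 cost=20
13. q=(24,0) nearest=10 d=11 new=(17,6) → blocked by [17,21]×[0,10], reject
14. q=(32,3) nearest=8 d=11 new=(25,10) → add node 12 parent=8 cost=24
15. q=(31,0) nearest=12 d=10 new=(29,6) → add node 13 parent=12 cost=28
16. q=(4,11) nearest=4 d=3 new=(4,11) → add node 14 parent=4 cost=15
17. q=(24,9) nearest=12 d=1 new=(24,9) → add node 15 parent=12 cost=25
18. q=(9,31) nearest=11 d=12 new=(17,26) → add node 16 parent=11 cost=24
19. q=(4,10) nearest=14 d=1 new=(4,10) → add node 17 parent=14 cost=16
20. q=(6,34) nearest=16 d=11 new=(13,30) → add node 18 parent=16 cost=28
21. q=(23,4) nearest=15 d=5 new=(23,5) → add node 19 parent=15 cost=29
22. q=(27,17) nearest=8 d=6 new=(25,17) → add node 20 parent=8 cost=24
23. q=(5,29) nearest=18 d=8 new=(9,29) → add node 21 parent=18 cost=32
24. q=(32,38) nearest=16 d=15 new=(21,30) → blocked by [21,25]×[26,36], reject
25. q=(25,14) nearest=20 d=3 new=(25,14) → add node 22 parent=20 cost=27
26. q=(29,26) nearest=11 d=8 new=(25,26) → blocked by [21,25]×[26,36], reject
27. q=(23,25) nearest=11 d=3 new=(23,25) → add node 23 parent=11 cost=23
28. q=(10,24) nearest=21 d=5 new=(10,25) → add node 24 parent=21 cost=36
29. q=(22,31) nearest=16 d=5 new=(21,30) → blocked by [21,25]×[26,36], reject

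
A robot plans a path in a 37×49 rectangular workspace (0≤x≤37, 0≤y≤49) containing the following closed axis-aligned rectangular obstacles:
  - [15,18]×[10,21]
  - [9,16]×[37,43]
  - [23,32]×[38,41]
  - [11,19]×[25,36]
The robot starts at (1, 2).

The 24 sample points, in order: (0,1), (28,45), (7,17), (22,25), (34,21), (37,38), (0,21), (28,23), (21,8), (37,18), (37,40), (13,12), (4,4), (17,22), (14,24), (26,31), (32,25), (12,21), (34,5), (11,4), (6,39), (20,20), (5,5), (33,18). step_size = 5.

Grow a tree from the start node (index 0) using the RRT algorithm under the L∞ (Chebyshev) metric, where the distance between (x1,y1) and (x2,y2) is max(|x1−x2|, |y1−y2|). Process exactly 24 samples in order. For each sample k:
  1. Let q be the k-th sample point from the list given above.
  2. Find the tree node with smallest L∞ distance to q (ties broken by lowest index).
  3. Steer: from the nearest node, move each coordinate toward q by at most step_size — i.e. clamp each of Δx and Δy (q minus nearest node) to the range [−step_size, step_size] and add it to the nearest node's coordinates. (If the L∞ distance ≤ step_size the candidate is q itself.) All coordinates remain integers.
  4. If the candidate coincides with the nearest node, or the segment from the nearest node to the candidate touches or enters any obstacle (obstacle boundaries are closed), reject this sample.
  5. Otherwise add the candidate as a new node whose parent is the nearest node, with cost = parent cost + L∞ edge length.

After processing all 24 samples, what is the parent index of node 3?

Parent of node 3: 2

1. q=(0,1) nearest=0 d=1 new=(0,1) → add node 1 parent=0 cost=1
2. q=(28,45) nearest=0 d=43 new=(6,7) → add node 2 parent=0 cost=5
3. q=(7,17) nearest=2 d=10 new=(7,12) → add node 3 parent=2 cost=10
4. q=(22,25) nearest=3 d=15 new=(12,17) → add node 4 parent=3 cost=15
5. q=(34,21) nearest=4 d=22 new=(17,21) → blocked by [15,18]×[10,21], reject
6. q=(37,38) nearest=4 d=25 new=(17,22) → blocked by [15,18]×[10,21], reject
7. q=(0,21) nearest=3 d=9 new=(2,17) → add node 5 parent=3 cost=15
8. q=(28,23) nearest=4 d=16 new=(17,22) → blocked by [15,18]×[10,21], reject
9. q=(21,8) nearest=4 d=9 new=(17,12) → blocked by [15,18]×[10,21], reject
10. q=(37,18) nearest=4 d=25 new=(17,18) → blocked by [15,18]×[10,21], reject
11. q=(37,40) nearest=4 d=25 new=(17,22) → blocked by [15,18]×[10,21], reject
12. q=(13,12) nearest=4 d=5 new=(13,12) → add node 6 parent=4 cost=20
13. q=(4,4) nearest=0 d=3 new=(4,4) → add node 7 parent=0 cost=3
14. q=(17,22) nearest=4 d=5 new=(17,22) → blocked by [15,18]×[10,21], reject
15. q=(14,24) nearest=4 d=7 new=(14,22) → add node 8 parent=4 cost=20
16. q=(26,31) nearest=8 d=12 new=(19,27) → blocked by [11,19]×[25,36], reject
17. q=(32,25) nearest=8 d=18 new=(19,25) → blocked by [11,19]×[25,36], reject
18. q=(12,21) nearest=8 d=2 new=(12,21) → add node 9 parent=8 cost=22
19. q=(34,5) nearest=8 d=20 new=(19,17) → blocked by [15,18]×[10,21], reject
20. q=(11,4) nearest=2 d=5 new=(11,4) → add node 10 parent=2 cost=10
21. q=(6,39) nearest=8 d=17 new=(9,27) → blocked by [11,19]×[25,36], reject
22. q=(20,20) nearest=8 d=6 new=(19,20) → blocked by [15,18]×[10,21], reject
23. q=(5,5) nearest=7 d=1 new=(5,5) → add node 11 parent=7 cost=4
24. q=(33,18) nearest=8 d=19 new=(19,18) → blocked by [15,18]×[10,21], reject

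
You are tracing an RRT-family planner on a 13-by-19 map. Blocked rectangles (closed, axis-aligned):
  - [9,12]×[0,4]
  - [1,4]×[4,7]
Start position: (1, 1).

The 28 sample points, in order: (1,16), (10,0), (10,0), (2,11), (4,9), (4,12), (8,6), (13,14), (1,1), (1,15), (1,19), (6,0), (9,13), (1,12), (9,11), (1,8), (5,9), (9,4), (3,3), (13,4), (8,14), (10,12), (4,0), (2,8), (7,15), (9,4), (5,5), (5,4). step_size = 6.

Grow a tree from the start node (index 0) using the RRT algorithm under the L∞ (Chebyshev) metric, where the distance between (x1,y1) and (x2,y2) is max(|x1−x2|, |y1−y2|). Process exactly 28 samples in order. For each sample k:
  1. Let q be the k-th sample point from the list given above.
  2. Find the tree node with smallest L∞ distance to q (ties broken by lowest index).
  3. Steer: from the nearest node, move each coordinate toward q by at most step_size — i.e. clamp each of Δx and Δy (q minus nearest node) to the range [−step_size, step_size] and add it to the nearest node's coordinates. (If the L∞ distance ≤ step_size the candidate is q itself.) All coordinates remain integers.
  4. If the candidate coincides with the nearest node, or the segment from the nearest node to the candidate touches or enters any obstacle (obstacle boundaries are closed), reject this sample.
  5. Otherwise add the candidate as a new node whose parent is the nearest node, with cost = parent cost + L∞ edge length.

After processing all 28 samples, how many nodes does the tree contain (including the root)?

Node count: 20

1. q=(1,16) nearest=0 d=15 new=(1,7) → blocked by [1,4]×[4,7], reject
2. q=(10,0) nearest=0 d=9 new=(7,0) → add node 1 parent=0 cost=6
3. q=(10,0) nearest=1 d=3 new=(10,0) → blocked by [9,12]×[0,4], reject
4. q=(2,11) nearest=0 d=10 new=(2,7) → blocked by [1,4]×[4,7], reject
5. q=(4,9) nearest=0 d=8 new=(4,7) → blocked by [1,4]×[4,7], reject
6. q=(4,12) nearest=0 d=11 new=(4,7) → blocked by [1,4]×[4,7], reject
7. q=(8,6) nearest=1 d=6 new=(8,6) → add node 2 parent=1 cost=12
8. q=(13,14) nearest=2 d=8 new=(13,12) → add node 3 parent=2 cost=18
9. q=(1,1) nearest=0 d=0 → coincident, reject
10. q=(1,15) nearest=2 d=9 new=(2,12) → add node 4 parent=2 cost=18
11. q=(1,19) nearest=4 d=7 new=(1,18) → add node 5 parent=4 cost=24
12. q=(6,0) nearest=1 d=1 new=(6,0) → add node 6 parent=1 cost=7
13. q=(9,13) nearest=3 d=4 new=(9,13) → add node 7 parent=3 cost=22
14. q=(1,12) nearest=4 d=1 new=(1,12) → add node 8 parent=4 cost=19
15. q=(9,11) nearest=7 d=2 new=(9,11) → add node 9 parent=7 cost=24
16. q=(1,8) nearest=4 d=4 new=(1,8) → add node 10 parent=4 cost=22
17. q=(5,9) nearest=2 d=3 new=(5,9) → add node 11 parent=2 cost=15
18. q=(9,4) nearest=2 d=2 new=(9,4) → blocked by [9,12]×[0,4], reject
19. q=(3,3) nearest=0 d=2 new=(3,3) → add node 12 parent=0 cost=2
20. q=(13,4) nearest=2 d=5 new=(13,4) → add node 13 parent=2 cost=17
21. q=(8,14) nearest=7 d=1 new=(8,14) → add node 14 parent=7 cost=23
22. q=(10,12) nearest=7 d=1 new=(10,12) → add node 15 parent=7 cost=23
23. q=(4,0) nearest=6 d=2 new=(4,0) → add node 16 parent=6 cost=9
24. q=(2,8) nearest=10 d=1 new=(2,8) → add node 17 parent=10 cost=23
25. q=(7,15) nearest=14 d=1 new=(7,15) → add node 18 parent=14 cost=24
26. q=(9,4) nearest=2 d=2 new=(9,4) → blocked by [9,12]×[0,4], reject
27. q=(5,5) nearest=12 d=2 new=(5,5) → blocked by [1,4]×[4,7], reject
28. q=(5,4) nearest=12 d=2 new=(5,4) → add node 19 parent=12 cost=4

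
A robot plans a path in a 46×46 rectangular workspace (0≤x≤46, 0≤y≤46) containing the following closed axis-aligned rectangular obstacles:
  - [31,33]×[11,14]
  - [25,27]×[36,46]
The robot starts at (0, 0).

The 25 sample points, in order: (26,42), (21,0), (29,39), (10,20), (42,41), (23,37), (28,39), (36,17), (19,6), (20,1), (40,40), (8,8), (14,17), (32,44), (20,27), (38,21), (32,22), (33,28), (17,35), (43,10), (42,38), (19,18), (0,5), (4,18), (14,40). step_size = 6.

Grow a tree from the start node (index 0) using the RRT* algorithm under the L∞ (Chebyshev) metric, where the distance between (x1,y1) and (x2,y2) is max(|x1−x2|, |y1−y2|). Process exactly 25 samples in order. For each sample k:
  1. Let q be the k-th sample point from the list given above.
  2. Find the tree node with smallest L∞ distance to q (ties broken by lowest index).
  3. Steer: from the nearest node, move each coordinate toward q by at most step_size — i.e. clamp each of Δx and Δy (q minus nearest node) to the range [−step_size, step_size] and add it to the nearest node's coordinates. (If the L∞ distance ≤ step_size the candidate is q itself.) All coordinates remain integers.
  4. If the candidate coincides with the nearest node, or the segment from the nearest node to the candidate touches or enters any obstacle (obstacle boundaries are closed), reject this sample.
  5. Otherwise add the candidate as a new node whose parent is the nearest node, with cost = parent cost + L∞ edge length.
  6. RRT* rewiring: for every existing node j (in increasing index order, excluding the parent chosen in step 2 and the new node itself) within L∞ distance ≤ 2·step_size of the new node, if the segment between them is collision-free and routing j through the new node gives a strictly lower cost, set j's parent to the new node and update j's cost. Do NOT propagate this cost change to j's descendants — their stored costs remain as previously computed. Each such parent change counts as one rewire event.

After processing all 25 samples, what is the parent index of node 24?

1. q=(26,42) nearest=0 d=42 new=(6,6) → add node 1 parent=0 cost=6
2. q=(21,0) nearest=1 d=15 new=(12,0) → add node 2 parent=1 cost=12
3. q=(29,39) nearest=1 d=33 new=(12,12) → add node 3 parent=1 cost=12
4. q=(10,20) nearest=3 d=8 new=(10,18) → add node 4 parent=3 cost=18
5. q=(42,41) nearest=3 d=30 new=(18,18) → add node 5 parent=3 cost=18
6. q=(23,37) nearest=4 d=19 new=(16,24) → add node 6 parent=4 cost=24
7. q=(28,39) nearest=6 d=15 new=(22,30) → add node 7 parent=6 cost=30
8. q=(36,17) nearest=7 d=14 new=(28,24) → add node 8 parent=7 cost=36
9. q=(19,6) nearest=2 d=7 new=(18,6) → add node 9 parent=2 cost=18
10. q=(20,1) nearest=9 d=5 new=(20,1) → add node 10 parent=9 cost=23
11. q=(40,40) nearest=8 d=16 new=(34,30) → add node 11 parent=8 cost=42
12. q=(8,8) nearest=1 d=2 new=(8,8) → add node 12 parent=1 cost=8; rewire 10→12 (20<23)
13. q=(14,17) nearest=4 d=4 new=(14,17) → add node 13 parent=4 cost=22
14. q=(32,44) nearest=7 d=14 new=(28,36) → add node 14 parent=7 cost=36
15. q=(20,27) nearest=7 d=3 new=(20,27) → add node 15 parent=7 cost=33
16. q=(38,21) nearest=11 d=9 new=(38,24) → add node 16 parent=11 cost=48
17. q=(32,22) nearest=8 d=4 new=(32,22) → add node 17 parent=8 cost=40; rewire 16→17 (46<48)
18. q=(33,28) nearest=11 d=2 new=(33,28) → add node 18 parent=11 cost=44
19. q=(17,35) nearest=7 d=5 new=(17,35) → add node 19 parent=7 cost=35
20. q=(43,10) nearest=17 d=12 new=(38,16) → add node 20 parent=17 cost=46
21. q=(42,38) nearest=11 d=8 new=(40,36) → add node 21 parent=11 cost=48
22. q=(19,18) nearest=5 d=1 new=(19,18) → add node 22 parent=5 cost=19; rewire 8→22 (28<36); rewire 15→22 (28<33)
23. q=(0,5) nearest=0 d=5 new=(0,5) → add node 23 parent=0 cost=5
24. q=(4,18) nearest=4 d=6 new=(4,18) → add node 24 parent=4 cost=24
25. q=(14,40) nearest=19 d=5 new=(14,40) → add node 25 parent=19 cost=40

Parent of node 24: 4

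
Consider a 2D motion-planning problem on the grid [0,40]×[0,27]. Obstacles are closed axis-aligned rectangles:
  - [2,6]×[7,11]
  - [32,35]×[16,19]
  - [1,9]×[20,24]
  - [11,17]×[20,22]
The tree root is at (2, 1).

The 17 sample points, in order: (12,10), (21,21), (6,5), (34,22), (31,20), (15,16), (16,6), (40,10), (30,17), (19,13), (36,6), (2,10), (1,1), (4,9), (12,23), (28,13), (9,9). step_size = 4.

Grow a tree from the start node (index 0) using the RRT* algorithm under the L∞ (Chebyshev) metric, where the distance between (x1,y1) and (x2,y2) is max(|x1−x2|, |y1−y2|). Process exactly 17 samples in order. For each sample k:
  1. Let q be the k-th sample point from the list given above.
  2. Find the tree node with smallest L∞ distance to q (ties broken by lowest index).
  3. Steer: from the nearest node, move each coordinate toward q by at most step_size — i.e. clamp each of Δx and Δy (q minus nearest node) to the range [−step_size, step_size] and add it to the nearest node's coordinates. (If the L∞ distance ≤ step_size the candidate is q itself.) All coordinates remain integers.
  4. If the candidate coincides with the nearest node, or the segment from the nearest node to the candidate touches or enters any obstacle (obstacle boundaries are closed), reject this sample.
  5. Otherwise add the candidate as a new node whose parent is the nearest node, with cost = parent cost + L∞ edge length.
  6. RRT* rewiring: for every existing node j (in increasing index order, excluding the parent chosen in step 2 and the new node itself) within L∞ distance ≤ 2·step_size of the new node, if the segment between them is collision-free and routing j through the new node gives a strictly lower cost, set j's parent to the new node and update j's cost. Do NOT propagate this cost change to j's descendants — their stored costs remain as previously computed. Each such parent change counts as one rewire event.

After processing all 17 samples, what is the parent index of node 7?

1. q=(12,10) nearest=0 d=10 new=(6,5) → add node 1 parent=0 cost=4
2. q=(21,21) nearest=1 d=16 new=(10,9) → add node 2 parent=1 cost=8
3. q=(6,5) nearest=1 d=0 → coincident, reject
4. q=(34,22) nearest=2 d=24 new=(14,13) → add node 3 parent=2 cost=12
5. q=(31,20) nearest=3 d=17 new=(18,17) → add node 4 parent=3 cost=16
6. q=(15,16) nearest=3 d=3 new=(15,16) → add node 5 parent=3 cost=15
7. q=(16,6) nearest=2 d=6 new=(14,6) → add node 6 parent=2 cost=12
8. q=(40,10) nearest=4 d=22 new=(22,13) → add node 7 parent=4 cost=20
9. q=(30,17) nearest=7 d=8 new=(26,17) → add node 8 parent=7 cost=24
10. q=(19,13) nearest=7 d=3 new=(19,13) → add node 9 parent=7 cost=23
11. q=(36,6) nearest=8 d=11 new=(30,13) → add node 10 parent=8 cost=28
12. q=(2,10) nearest=1 d=5 new=(2,9) → blocked by [2,6]×[7,11], reject
13. q=(1,1) nearest=0 d=1 new=(1,1) → add node 11 parent=0 cost=1
14. q=(4,9) nearest=1 d=4 new=(4,9) → blocked by [2,6]×[7,11], reject
15. q=(12,23) nearest=4 d=6 new=(14,21) → blocked by [11,17]×[20,22], reject
16. q=(28,13) nearest=10 d=2 new=(28,13) → add node 12 parent=10 cost=30
17. q=(9,9) nearest=2 d=1 new=(9,9) → add node 13 parent=2 cost=9

Parent of node 7: 4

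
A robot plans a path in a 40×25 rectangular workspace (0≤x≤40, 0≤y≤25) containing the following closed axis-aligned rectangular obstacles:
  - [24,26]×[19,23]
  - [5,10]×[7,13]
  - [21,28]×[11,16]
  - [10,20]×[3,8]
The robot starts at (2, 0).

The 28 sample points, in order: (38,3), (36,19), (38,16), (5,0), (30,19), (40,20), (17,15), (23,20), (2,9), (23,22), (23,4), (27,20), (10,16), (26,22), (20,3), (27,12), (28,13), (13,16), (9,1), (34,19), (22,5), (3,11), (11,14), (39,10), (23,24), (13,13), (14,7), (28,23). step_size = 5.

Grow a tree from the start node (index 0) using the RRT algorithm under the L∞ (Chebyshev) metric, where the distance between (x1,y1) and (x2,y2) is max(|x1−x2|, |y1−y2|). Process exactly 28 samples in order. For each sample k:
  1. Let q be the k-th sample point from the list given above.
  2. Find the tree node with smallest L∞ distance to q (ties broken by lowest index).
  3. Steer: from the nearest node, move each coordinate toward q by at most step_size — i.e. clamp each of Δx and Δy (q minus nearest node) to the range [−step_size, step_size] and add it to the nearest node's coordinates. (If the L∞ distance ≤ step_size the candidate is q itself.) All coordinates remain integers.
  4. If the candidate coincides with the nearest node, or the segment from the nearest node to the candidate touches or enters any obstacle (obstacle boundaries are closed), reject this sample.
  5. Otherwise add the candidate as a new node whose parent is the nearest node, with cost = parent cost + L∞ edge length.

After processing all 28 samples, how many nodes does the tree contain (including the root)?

1. q=(38,3) nearest=0 d=36 new=(7,3) → add node 1 parent=0 cost=5
2. q=(36,19) nearest=1 d=29 new=(12,8) → blocked by [10,20]×[3,8], reject
3. q=(38,16) nearest=1 d=31 new=(12,8) → blocked by [10,20]×[3,8], reject
4. q=(5,0) nearest=0 d=3 new=(5,0) → add node 2 parent=0 cost=3
5. q=(30,19) nearest=1 d=23 new=(12,8) → blocked by [10,20]×[3,8], reject
6. q=(40,20) nearest=1 d=33 new=(12,8) → blocked by [10,20]×[3,8], reject
7. q=(17,15) nearest=1 d=12 new=(12,8) → blocked by [10,20]×[3,8], reject
8. q=(23,20) nearest=1 d=17 new=(12,8) → blocked by [10,20]×[3,8], reject
9. q=(2,9) nearest=1 d=6 new=(2,8) → add node 3 parent=1 cost=10
10. q=(23,22) nearest=1 d=19 new=(12,8) → blocked by [10,20]×[3,8], reject
11. q=(23,4) nearest=1 d=16 new=(12,4) → blocked by [10,20]×[3,8], reject
12. q=(27,20) nearest=1 d=20 new=(12,8) → blocked by [10,20]×[3,8], reject
13. q=(10,16) nearest=3 d=8 new=(7,13) → blocked by [5,10]×[7,13], reject
14. q=(26,22) nearest=1 d=19 new=(12,8) → blocked by [10,20]×[3,8], reject
15. q=(20,3) nearest=1 d=13 new=(12,3) → blocked by [10,20]×[3,8], reject
16. q=(27,12) nearest=1 d=20 new=(12,8) → blocked by [10,20]×[3,8], reject
17. q=(28,13) nearest=1 d=21 new=(12,8) → blocked by [10,20]×[3,8], reject
18. q=(13,16) nearest=3 d=11 new=(7,13) → blocked by [5,10]×[7,13], reject
19. q=(9,1) nearest=1 d=2 new=(9,1) → add node 4 parent=1 cost=7
20. q=(34,19) nearest=4 d=25 new=(14,6) → blocked by [10,20]×[3,8], reject
21. q=(22,5) nearest=4 d=13 new=(14,5) → blocked by [10,20]×[3,8], reject
22. q=(3,11) nearest=3 d=3 new=(3,11) → add node 5 parent=3 cost=13
23. q=(11,14) nearest=5 d=8 new=(8,14) → blocked by [5,10]×[7,13], reject
24. q=(39,10) nearest=4 d=30 new=(14,6) → blocked by [10,20]×[3,8], reject
25. q=(23,24) nearest=5 d=20 new=(8,16) → blocked by [5,10]×[7,13], reject
26. q=(13,13) nearest=1 d=10 new=(12,8) → blocked by [10,20]×[3,8], reject
27. q=(14,7) nearest=4 d=6 new=(14,6) → blocked by [10,20]×[3,8], reject
28. q=(28,23) nearest=1 d=21 new=(12,8) → blocked by [10,20]×[3,8], reject

Node count: 6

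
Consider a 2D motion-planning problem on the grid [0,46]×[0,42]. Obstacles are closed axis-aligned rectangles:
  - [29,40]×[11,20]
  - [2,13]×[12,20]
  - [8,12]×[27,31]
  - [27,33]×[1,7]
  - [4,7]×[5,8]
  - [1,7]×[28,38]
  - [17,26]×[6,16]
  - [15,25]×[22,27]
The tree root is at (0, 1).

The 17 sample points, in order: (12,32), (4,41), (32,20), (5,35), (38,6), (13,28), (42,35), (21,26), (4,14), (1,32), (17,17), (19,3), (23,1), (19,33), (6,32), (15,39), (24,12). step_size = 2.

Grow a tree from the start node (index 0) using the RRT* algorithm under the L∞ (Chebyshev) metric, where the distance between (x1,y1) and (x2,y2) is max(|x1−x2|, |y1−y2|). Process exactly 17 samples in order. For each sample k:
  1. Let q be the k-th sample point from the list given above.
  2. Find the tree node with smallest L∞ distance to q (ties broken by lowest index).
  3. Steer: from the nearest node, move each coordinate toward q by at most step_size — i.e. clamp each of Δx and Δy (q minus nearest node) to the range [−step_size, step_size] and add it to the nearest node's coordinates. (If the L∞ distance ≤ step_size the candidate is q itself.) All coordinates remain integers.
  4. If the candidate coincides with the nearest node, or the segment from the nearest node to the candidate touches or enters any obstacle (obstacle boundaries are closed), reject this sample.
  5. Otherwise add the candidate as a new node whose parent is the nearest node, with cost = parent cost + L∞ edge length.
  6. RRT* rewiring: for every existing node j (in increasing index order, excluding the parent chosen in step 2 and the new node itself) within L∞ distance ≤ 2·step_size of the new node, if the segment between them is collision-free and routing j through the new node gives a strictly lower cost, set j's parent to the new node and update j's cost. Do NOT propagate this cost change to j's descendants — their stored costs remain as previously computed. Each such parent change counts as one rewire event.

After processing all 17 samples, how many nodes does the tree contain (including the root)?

Node count: 7

1. q=(12,32) nearest=0 d=31 new=(2,3) → add node 1 parent=0 cost=2
2. q=(4,41) nearest=1 d=38 new=(4,5) → blocked by [4,7]×[5,8], reject
3. q=(32,20) nearest=1 d=30 new=(4,5) → blocked by [4,7]×[5,8], reject
4. q=(5,35) nearest=1 d=32 new=(4,5) → blocked by [4,7]×[5,8], reject
5. q=(38,6) nearest=1 d=36 new=(4,5) → blocked by [4,7]×[5,8], reject
6. q=(13,28) nearest=1 d=25 new=(4,5) → blocked by [4,7]×[5,8], reject
7. q=(42,35) nearest=1 d=40 new=(4,5) → blocked by [4,7]×[5,8], reject
8. q=(21,26) nearest=1 d=23 new=(4,5) → blocked by [4,7]×[5,8], reject
9. q=(4,14) nearest=1 d=11 new=(4,5) → blocked by [4,7]×[5,8], reject
10. q=(1,32) nearest=1 d=29 new=(1,5) → add node 2 parent=1 cost=4
11. q=(17,17) nearest=1 d=15 new=(4,5) → blocked by [4,7]×[5,8], reject
12. q=(19,3) nearest=1 d=17 new=(4,3) → add node 3 parent=1 cost=4
13. q=(23,1) nearest=3 d=19 new=(6,1) → add node 4 parent=3 cost=6
14. q=(19,33) nearest=2 d=28 new=(3,7) → add node 5 parent=2 cost=6
15. q=(6,32) nearest=5 d=25 new=(5,9) → blocked by [4,7]×[5,8], reject
16. q=(15,39) nearest=5 d=32 new=(5,9) → blocked by [4,7]×[5,8], reject
17. q=(24,12) nearest=4 d=18 new=(8,3) → add node 6 parent=4 cost=8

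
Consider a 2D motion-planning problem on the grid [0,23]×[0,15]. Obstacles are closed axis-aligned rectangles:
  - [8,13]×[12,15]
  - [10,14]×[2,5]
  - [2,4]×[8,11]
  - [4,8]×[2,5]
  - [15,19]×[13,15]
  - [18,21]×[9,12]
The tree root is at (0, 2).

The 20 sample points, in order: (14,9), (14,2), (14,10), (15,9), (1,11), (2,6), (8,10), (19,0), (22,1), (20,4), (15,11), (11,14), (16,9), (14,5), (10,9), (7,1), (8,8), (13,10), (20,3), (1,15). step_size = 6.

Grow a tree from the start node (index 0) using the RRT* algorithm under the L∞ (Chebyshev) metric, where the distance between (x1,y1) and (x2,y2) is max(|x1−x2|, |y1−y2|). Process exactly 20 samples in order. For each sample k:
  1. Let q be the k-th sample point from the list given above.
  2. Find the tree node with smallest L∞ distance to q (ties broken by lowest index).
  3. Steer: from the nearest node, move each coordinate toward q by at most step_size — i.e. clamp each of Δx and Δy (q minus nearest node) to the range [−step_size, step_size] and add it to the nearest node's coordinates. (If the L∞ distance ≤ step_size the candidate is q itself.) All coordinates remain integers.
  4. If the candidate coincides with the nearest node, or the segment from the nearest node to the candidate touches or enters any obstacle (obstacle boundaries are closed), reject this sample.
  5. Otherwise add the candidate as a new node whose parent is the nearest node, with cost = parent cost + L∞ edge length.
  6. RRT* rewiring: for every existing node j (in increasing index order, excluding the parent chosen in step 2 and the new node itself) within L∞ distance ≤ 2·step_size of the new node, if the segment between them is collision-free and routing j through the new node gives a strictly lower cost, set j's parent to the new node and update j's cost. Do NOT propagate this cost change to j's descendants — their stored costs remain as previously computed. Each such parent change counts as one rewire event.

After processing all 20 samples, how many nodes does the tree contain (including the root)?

Node count: 15

1. q=(14,9) nearest=0 d=14 new=(6,8) → add node 1 parent=0 cost=6
2. q=(14,2) nearest=1 d=8 new=(12,2) → blocked by [10,14]×[2,5], reject
3. q=(14,10) nearest=1 d=8 new=(12,10) → add node 2 parent=1 cost=12
4. q=(15,9) nearest=2 d=3 new=(15,9) → add node 3 parent=2 cost=15
5. q=(1,11) nearest=1 d=5 new=(1,11) → blocked by [2,4]×[8,11], reject
6. q=(2,6) nearest=0 d=4 new=(2,6) → add node 4 parent=0 cost=4
7. q=(8,10) nearest=1 d=2 new=(8,10) → add node 5 parent=1 cost=8
8. q=(19,0) nearest=3 d=9 new=(19,3) → add node 6 parent=3 cost=21
9. q=(22,1) nearest=6 d=3 new=(22,1) → add node 7 parent=6 cost=24
10. q=(20,4) nearest=6 d=1 new=(20,4) → add node 8 parent=6 cost=22
11. q=(15,11) nearest=3 d=2 new=(15,11) → add node 9 parent=3 cost=17
12. q=(11,14) nearest=2 d=4 new=(11,14) → blocked by [8,13]×[12,15], reject
13. q=(16,9) nearest=3 d=1 new=(16,9) → add node 10 parent=3 cost=16; rewire 8→10 (21<22)
14. q=(14,5) nearest=3 d=4 new=(14,5) → blocked by [10,14]×[2,5], reject
15. q=(10,9) nearest=2 d=2 new=(10,9) → add node 11 parent=2 cost=14
16. q=(7,1) nearest=4 d=5 new=(7,1) → blocked by [4,8]×[2,5], reject
17. q=(8,8) nearest=1 d=2 new=(8,8) → add node 12 parent=1 cost=8; rewire 6→12 (19<21); rewire 8→12 (20<21); rewire 9→12 (15<17); rewire 11→12 (10<14)
18. q=(13,10) nearest=2 d=1 new=(13,10) → add node 13 parent=2 cost=13; rewire 7→13 (22<24)
19. q=(20,3) nearest=6 d=1 new=(20,3) → add node 14 parent=6 cost=20
20. q=(1,15) nearest=1 d=7 new=(1,14) → blocked by [2,4]×[8,11], reject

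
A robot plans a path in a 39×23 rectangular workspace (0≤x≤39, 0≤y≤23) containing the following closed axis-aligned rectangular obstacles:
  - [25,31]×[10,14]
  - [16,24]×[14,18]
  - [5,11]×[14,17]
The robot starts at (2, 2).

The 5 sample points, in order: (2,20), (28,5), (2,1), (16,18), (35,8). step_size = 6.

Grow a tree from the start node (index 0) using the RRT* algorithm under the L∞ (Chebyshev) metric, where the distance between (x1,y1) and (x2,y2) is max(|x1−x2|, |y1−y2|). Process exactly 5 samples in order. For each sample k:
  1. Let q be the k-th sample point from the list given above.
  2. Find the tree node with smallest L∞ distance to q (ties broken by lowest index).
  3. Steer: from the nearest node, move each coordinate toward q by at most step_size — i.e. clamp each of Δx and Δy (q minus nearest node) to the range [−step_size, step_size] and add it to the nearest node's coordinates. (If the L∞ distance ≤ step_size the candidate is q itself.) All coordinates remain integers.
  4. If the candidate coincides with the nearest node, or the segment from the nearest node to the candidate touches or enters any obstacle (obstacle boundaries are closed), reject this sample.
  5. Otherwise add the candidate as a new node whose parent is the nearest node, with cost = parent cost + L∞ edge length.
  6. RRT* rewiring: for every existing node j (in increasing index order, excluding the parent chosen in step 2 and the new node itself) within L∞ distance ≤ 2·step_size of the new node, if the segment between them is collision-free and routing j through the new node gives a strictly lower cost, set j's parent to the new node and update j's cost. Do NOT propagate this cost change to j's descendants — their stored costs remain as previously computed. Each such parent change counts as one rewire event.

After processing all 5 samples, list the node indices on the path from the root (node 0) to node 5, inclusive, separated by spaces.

Path: 0 2 4 5

1. q=(2,20) nearest=0 d=18 new=(2,8) → add node 1 parent=0 cost=6
2. q=(28,5) nearest=0 d=26 new=(8,5) → add node 2 parent=0 cost=6
3. q=(2,1) nearest=0 d=1 new=(2,1) → add node 3 parent=0 cost=1
4. q=(16,18) nearest=2 d=13 new=(14,11) → add node 4 parent=2 cost=12
5. q=(35,8) nearest=4 d=21 new=(20,8) → add node 5 parent=4 cost=18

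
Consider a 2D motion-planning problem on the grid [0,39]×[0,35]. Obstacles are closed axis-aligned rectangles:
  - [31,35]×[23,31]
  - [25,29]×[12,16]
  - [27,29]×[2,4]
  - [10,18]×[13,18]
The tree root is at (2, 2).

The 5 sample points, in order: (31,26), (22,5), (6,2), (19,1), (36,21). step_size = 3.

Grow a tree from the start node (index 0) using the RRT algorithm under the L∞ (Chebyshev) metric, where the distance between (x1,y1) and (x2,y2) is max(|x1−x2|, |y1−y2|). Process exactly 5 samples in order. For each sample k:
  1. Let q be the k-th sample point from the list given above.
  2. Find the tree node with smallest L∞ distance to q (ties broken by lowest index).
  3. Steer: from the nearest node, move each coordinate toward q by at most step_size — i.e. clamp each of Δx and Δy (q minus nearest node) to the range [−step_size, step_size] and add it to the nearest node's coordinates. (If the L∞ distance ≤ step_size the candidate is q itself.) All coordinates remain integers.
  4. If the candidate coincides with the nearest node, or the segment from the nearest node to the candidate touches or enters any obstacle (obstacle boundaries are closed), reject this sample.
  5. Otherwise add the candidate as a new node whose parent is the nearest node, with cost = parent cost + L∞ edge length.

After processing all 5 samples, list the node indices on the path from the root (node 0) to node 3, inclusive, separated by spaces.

Path: 0 1 3

1. q=(31,26) nearest=0 d=29 new=(5,5) → add node 1 parent=0 cost=3
2. q=(22,5) nearest=1 d=17 new=(8,5) → add node 2 parent=1 cost=6
3. q=(6,2) nearest=1 d=3 new=(6,2) → add node 3 parent=1 cost=6
4. q=(19,1) nearest=2 d=11 new=(11,2) → add node 4 parent=2 cost=9
5. q=(36,21) nearest=4 d=25 new=(14,5) → add node 5 parent=4 cost=12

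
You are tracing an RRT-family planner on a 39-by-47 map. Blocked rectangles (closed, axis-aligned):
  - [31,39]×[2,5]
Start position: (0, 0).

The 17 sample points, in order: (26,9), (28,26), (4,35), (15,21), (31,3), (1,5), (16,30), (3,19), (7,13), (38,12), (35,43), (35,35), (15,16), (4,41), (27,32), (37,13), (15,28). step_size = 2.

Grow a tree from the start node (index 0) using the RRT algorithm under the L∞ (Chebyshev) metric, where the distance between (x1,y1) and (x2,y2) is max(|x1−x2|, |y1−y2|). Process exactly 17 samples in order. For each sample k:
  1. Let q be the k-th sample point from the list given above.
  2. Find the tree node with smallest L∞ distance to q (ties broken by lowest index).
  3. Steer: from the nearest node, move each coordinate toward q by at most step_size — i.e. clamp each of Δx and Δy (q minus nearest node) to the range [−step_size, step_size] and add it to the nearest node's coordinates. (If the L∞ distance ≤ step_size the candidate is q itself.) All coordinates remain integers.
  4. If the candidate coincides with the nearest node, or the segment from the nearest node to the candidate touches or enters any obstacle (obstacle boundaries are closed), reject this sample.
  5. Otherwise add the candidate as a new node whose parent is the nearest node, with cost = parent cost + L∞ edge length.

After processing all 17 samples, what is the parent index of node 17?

1. q=(26,9) nearest=0 d=26 new=(2,2) → add node 1 parent=0 cost=2
2. q=(28,26) nearest=1 d=26 new=(4,4) → add node 2 parent=1 cost=4
3. q=(4,35) nearest=2 d=31 new=(4,6) → add node 3 parent=2 cost=6
4. q=(15,21) nearest=3 d=15 new=(6,8) → add node 4 parent=3 cost=8
5. q=(31,3) nearest=4 d=25 new=(8,6) → add node 5 parent=4 cost=10
6. q=(1,5) nearest=1 d=3 new=(1,4) → add node 6 parent=1 cost=4
7. q=(16,30) nearest=4 d=22 new=(8,10) → add node 7 parent=4 cost=10
8. q=(3,19) nearest=7 d=9 new=(6,12) → add node 8 parent=7 cost=12
9. q=(7,13) nearest=8 d=1 new=(7,13) → add node 9 parent=8 cost=13
10. q=(38,12) nearest=5 d=30 new=(10,8) → add node 10 parent=5 cost=12
11. q=(35,43) nearest=9 d=30 new=(9,15) → add node 11 parent=9 cost=15
12. q=(35,35) nearest=11 d=26 new=(11,17) → add node 12 parent=11 cost=17
13. q=(15,16) nearest=12 d=4 new=(13,16) → add node 13 parent=12 cost=19
14. q=(4,41) nearest=12 d=24 new=(9,19) → add node 14 parent=12 cost=19
15. q=(27,32) nearest=12 d=16 new=(13,19) → add node 15 parent=12 cost=19
16. q=(37,13) nearest=13 d=24 new=(15,14) → add node 16 parent=13 cost=21
17. q=(15,28) nearest=14 d=9 new=(11,21) → add node 17 parent=14 cost=21

Parent of node 17: 14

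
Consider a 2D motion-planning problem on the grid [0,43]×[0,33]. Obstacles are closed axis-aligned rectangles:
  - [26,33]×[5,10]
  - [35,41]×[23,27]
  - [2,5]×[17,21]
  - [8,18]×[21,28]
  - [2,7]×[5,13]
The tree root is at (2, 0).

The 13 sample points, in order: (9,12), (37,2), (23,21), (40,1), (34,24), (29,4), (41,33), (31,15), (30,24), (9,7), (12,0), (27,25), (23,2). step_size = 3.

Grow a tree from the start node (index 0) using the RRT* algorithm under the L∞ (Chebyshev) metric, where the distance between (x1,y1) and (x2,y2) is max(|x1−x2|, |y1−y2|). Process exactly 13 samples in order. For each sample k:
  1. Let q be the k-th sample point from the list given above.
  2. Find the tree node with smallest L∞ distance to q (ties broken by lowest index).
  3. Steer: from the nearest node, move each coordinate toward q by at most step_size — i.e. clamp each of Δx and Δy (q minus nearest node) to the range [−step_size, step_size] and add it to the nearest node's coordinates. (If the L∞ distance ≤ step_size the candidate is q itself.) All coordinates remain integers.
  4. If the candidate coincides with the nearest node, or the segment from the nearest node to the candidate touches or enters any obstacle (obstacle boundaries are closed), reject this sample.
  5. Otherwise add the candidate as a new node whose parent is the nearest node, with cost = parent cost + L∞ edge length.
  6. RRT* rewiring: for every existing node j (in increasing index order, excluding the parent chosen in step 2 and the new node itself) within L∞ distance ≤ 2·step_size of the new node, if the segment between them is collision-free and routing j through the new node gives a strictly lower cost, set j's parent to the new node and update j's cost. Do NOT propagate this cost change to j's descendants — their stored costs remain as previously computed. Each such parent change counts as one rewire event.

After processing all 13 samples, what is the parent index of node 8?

1. q=(9,12) nearest=0 d=12 new=(5,3) → add node 1 parent=0 cost=3
2. q=(37,2) nearest=1 d=32 new=(8,2) → add node 2 parent=1 cost=6
3. q=(23,21) nearest=1 d=18 new=(8,6) → blocked by [2,7]×[5,13], reject
4. q=(40,1) nearest=2 d=32 new=(11,1) → add node 3 parent=2 cost=9
5. q=(34,24) nearest=3 d=23 new=(14,4) → add node 4 parent=3 cost=12
6. q=(29,4) nearest=4 d=15 new=(17,4) → add node 5 parent=4 cost=15
7. q=(41,33) nearest=4 d=29 new=(17,7) → add node 6 parent=4 cost=15
8. q=(31,15) nearest=5 d=14 new=(20,7) → add node 7 parent=5 cost=18
9. q=(30,24) nearest=6 d=17 new=(20,10) → add node 8 parent=6 cost=18
10. q=(9,7) nearest=1 d=4 new=(8,6) → blocked by [2,7]×[5,13], reject
11. q=(12,0) nearest=3 d=1 new=(12,0) → add node 9 parent=3 cost=10
12. q=(27,25) nearest=8 d=15 new=(23,13) → add node 10 parent=8 cost=21
13. q=(23,2) nearest=7 d=5 new=(23,4) → add node 11 parent=7 cost=21

Parent of node 8: 6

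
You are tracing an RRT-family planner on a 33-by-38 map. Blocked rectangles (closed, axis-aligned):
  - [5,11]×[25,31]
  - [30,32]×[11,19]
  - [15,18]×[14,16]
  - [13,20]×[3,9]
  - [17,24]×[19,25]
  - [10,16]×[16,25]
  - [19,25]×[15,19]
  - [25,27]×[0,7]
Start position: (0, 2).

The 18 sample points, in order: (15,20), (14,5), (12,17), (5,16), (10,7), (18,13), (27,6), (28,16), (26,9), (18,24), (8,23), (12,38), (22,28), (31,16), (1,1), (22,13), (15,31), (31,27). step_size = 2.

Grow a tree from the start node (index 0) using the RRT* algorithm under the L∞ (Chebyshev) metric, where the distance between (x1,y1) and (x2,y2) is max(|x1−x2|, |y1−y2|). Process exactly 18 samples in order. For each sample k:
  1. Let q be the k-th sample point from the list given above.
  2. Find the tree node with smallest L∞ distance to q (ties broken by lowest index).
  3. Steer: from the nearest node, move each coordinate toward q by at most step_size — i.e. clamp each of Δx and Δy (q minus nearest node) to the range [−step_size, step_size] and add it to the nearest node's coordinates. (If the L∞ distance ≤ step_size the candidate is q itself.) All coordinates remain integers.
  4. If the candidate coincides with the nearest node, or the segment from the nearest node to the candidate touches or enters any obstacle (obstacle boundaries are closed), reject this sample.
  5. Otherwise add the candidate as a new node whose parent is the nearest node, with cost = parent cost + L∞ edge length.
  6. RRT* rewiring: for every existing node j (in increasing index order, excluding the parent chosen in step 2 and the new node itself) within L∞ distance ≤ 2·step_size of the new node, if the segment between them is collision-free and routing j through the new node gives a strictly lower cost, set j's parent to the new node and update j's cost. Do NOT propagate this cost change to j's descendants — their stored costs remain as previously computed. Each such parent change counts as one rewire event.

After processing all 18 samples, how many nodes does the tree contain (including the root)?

1. q=(15,20) nearest=0 d=18 new=(2,4) → add node 1 parent=0 cost=2
2. q=(14,5) nearest=1 d=12 new=(4,5) → add node 2 parent=1 cost=4
3. q=(12,17) nearest=2 d=12 new=(6,7) → add node 3 parent=2 cost=6
4. q=(5,16) nearest=3 d=9 new=(5,9) → add node 4 parent=3 cost=8
5. q=(10,7) nearest=3 d=4 new=(8,7) → add node 5 parent=3 cost=8
6. q=(18,13) nearest=5 d=10 new=(10,9) → add node 6 parent=5 cost=10
7. q=(27,6) nearest=6 d=17 new=(12,7) → add node 7 parent=6 cost=12
8. q=(28,16) nearest=7 d=16 new=(14,9) → blocked by [13,20]×[3,9], reject
9. q=(26,9) nearest=7 d=14 new=(14,9) → blocked by [13,20]×[3,9], reject
10. q=(18,24) nearest=4 d=15 new=(7,11) → add node 8 parent=4 cost=10
11. q=(8,23) nearest=8 d=12 new=(8,13) → add node 9 parent=8 cost=12
12. q=(12,38) nearest=9 d=25 new=(10,15) → add node 10 parent=9 cost=14
13. q=(22,28) nearest=10 d=13 new=(12,17) → blocked by [10,16]×[16,25], reject
14. q=(31,16) nearest=7 d=19 new=(14,9) → blocked by [13,20]×[3,9], reject
15. q=(1,1) nearest=0 d=1 new=(1,1) → add node 11 parent=0 cost=1
16. q=(22,13) nearest=7 d=10 new=(14,9) → blocked by [13,20]×[3,9], reject
17. q=(15,31) nearest=10 d=16 new=(12,17) → blocked by [10,16]×[16,25], reject
18. q=(31,27) nearest=7 d=20 new=(14,9) → blocked by [13,20]×[3,9], reject

Node count: 12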